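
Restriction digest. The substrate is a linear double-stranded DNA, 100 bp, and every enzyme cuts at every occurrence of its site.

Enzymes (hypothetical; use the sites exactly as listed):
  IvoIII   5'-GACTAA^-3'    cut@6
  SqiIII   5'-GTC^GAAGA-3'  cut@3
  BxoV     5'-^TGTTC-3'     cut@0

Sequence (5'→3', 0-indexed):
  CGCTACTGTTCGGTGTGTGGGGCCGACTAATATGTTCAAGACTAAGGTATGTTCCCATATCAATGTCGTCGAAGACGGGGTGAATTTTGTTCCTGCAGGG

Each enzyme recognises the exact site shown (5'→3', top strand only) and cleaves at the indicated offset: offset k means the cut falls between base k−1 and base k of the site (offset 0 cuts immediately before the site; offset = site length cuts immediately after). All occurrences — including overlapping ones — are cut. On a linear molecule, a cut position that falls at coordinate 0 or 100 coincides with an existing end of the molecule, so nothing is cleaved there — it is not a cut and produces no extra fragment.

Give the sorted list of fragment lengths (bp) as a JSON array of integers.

Scan for sites:
  IvoIII GACTAA/6: at [24, 39] ⇒ [30, 45]
  SqiIII GTCGAAGA/3: at [67] ⇒ [70]
  BxoV TGTTC/0: at [6, 32, 49, 87] ⇒ [6, 32, 49, 87]

Pooled cuts: [6, 30, 32, 45, 49, 70, 87]

Fragments:
  [0,6): 6 bp
  [6,30): 24 bp
  [30,32): 2 bp
  [32,45): 13 bp
  [45,49): 4 bp
  [49,70): 21 bp
  [70,87): 17 bp
  [87,100): 13 bp

[2,4,6,13,13,17,21,24]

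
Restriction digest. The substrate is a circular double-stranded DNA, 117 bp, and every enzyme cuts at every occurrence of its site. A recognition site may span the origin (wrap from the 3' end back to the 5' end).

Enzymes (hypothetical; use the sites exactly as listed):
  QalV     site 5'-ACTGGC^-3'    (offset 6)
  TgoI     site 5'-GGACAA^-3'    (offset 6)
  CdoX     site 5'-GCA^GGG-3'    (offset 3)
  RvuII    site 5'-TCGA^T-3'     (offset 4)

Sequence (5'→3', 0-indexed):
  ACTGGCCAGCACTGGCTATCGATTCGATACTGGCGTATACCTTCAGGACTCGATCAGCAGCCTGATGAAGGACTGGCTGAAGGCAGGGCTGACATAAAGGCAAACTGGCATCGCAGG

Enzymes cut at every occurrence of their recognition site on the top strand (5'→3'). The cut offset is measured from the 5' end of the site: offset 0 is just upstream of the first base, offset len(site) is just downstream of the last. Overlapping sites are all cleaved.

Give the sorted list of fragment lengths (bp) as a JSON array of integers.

Scan for sites:
  QalV (ACTGGC, off=6): starts [0, 10, 28, 71, 103] → cuts [6, 16, 34, 77, 109]
  TgoI (GGACAA, off=6): no sites
  CdoX (GCAGGG, off=3): starts [82] → cuts [85]
  RvuII (TCGAT, off=4): starts [18, 23, 49] → cuts [22, 27, 53]

Pooled cuts: [6, 16, 22, 27, 34, 53, 77, 85, 109]

Fragments:
  6→16: 10 bp
  16→22: 6 bp
  22→27: 5 bp
  27→34: 7 bp
  34→53: 19 bp
  53→77: 24 bp
  77→85: 8 bp
  85→109: 24 bp
  109→6 (wrap): 117-109+6 = 14 bp

[5,6,7,8,10,14,19,24,24]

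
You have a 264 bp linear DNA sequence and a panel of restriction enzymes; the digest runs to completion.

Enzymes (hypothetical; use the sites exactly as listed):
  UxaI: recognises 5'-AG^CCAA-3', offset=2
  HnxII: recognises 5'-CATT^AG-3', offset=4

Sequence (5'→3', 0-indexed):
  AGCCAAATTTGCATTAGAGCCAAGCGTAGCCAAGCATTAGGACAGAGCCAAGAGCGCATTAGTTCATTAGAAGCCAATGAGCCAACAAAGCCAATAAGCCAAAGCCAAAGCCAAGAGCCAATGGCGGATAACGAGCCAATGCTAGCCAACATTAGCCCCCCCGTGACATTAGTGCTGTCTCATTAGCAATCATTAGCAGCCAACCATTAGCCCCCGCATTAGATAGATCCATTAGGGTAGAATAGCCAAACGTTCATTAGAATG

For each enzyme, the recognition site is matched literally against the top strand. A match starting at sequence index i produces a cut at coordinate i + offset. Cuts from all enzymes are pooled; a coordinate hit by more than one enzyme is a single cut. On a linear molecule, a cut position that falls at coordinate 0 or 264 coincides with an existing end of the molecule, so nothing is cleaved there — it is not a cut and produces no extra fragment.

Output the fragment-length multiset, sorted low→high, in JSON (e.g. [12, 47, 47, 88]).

Per-enzyme occurrences:
  UxaI (AGCCAA, off=2): starts [0, 17, 27, 45, 71, 79, 88, 96, 102, 108, 115, 133, 143, 197, 243] → cuts [2, 19, 29, 47, 73, 81, 90, 98, 104, 110, 117, 135, 145, 199, 245]
  HnxII (CATTAG, off=4): starts [11, 34, 56, 64, 149, 166, 180, 190, 204, 216, 229, 254] → cuts [15, 38, 60, 68, 153, 170, 184, 194, 208, 220, 233, 258]

Pooled cuts: [2, 15, 19, 29, 38, 47, 60, 68, 73, 81, 90, 98, 104, 110, 117, 135, 145, 153, 170, 184, 194, 199, 208, 220, 233, 245, 258]

Fragment lengths:
  [0,2): 2 bp
  [2,15): 13 bp
  [15,19): 4 bp
  [19,29): 10 bp
  [29,38): 9 bp
  [38,47): 9 bp
  [47,60): 13 bp
  [60,68): 8 bp
  [68,73): 5 bp
  [73,81): 8 bp
  [81,90): 9 bp
  [90,98): 8 bp
  [98,104): 6 bp
  [104,110): 6 bp
  [110,117): 7 bp
  [117,135): 18 bp
  [135,145): 10 bp
  [145,153): 8 bp
  [153,170): 17 bp
  [170,184): 14 bp
  [184,194): 10 bp
  [194,199): 5 bp
  [199,208): 9 bp
  [208,220): 12 bp
  [220,233): 13 bp
  [233,245): 12 bp
  [245,258): 13 bp
  [258,264): 6 bp

[2,4,5,5,6,6,6,7,8,8,8,8,9,9,9,9,10,10,10,12,12,13,13,13,13,14,17,18]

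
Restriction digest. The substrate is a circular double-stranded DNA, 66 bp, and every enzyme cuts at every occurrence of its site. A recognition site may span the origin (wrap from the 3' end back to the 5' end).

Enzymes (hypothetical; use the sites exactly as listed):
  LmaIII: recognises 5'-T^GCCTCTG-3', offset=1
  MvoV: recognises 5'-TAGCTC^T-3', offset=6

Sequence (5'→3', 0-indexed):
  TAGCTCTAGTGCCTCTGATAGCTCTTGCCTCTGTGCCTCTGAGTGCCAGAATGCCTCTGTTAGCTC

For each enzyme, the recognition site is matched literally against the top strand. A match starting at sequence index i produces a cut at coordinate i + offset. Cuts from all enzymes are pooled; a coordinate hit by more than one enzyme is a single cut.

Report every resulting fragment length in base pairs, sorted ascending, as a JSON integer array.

Per-enzyme occurrences:
  LmaIII TGCCTCTG/1: at [9, 25, 33, 51] ⇒ [10, 26, 34, 52]
  MvoV TAGCTCT/6: at [0, 18, 60] ⇒ [0, 6, 24]

All cut coordinates (distinct, sorted): [0, 6, 10, 24, 26, 34, 52]

Fragments:
  0→6: 6 bp
  6→10: 4 bp
  10→24: 14 bp
  24→26: 2 bp
  26→34: 8 bp
  34→52: 18 bp
  52→0 (wrap): 66-52+0 = 14 bp

[2,4,6,8,14,14,18]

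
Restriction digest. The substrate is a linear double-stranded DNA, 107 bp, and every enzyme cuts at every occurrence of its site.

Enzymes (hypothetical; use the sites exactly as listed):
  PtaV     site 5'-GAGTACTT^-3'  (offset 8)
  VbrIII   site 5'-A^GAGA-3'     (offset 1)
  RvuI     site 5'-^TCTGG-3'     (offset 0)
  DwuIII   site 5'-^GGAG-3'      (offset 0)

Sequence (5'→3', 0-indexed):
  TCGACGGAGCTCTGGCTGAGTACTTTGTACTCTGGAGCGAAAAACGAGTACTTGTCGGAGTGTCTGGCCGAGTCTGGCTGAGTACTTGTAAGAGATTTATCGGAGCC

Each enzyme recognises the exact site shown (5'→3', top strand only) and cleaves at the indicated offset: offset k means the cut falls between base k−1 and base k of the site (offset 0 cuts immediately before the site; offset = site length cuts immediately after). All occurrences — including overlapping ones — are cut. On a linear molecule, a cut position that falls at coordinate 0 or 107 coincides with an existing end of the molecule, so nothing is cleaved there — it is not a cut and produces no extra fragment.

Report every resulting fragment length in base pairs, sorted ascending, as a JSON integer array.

Scan for sites:
  PtaV (GAGTACTT, off=8): starts [17, 45, 79] → cuts [25, 53, 87]
  VbrIII (AGAGA, off=1): starts [90] → cuts [91]
  RvuI (TCTGG, off=0): starts [10, 30, 62, 72] → cuts [10, 30, 62, 72]
  DwuIII (GGAG, off=0): starts [5, 33, 56, 101] → cuts [5, 33, 56, 101]

All cut coordinates (distinct, sorted): [5, 10, 25, 30, 33, 53, 56, 62, 72, 87, 91, 101]

Fragments:
  [0,5): 5 bp
  [5,10): 5 bp
  [10,25): 15 bp
  [25,30): 5 bp
  [30,33): 3 bp
  [33,53): 20 bp
  [53,56): 3 bp
  [56,62): 6 bp
  [62,72): 10 bp
  [72,87): 15 bp
  [87,91): 4 bp
  [91,101): 10 bp
  [101,107): 6 bp

[3,3,4,5,5,5,6,6,10,10,15,15,20]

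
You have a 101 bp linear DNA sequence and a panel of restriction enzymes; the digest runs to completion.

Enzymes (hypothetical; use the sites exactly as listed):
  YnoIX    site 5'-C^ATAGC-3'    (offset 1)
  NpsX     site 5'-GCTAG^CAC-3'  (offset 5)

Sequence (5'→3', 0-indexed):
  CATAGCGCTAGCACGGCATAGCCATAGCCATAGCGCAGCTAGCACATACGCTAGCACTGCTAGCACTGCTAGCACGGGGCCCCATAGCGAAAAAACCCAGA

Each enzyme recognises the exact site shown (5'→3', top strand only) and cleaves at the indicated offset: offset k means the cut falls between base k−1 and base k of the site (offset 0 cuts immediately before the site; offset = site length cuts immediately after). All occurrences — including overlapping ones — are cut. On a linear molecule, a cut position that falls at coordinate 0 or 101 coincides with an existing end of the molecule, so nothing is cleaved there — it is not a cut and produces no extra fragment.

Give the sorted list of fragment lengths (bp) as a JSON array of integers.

Site scan:
  YnoIX (CATAGC, off=1): starts [0, 16, 22, 28, 82] → cuts [1, 17, 23, 29, 83]
  NpsX (GCTAGCAC, off=5): starts [6, 37, 49, 58, 67] → cuts [11, 42, 54, 63, 72]

Pooled cuts: [1, 11, 17, 23, 29, 42, 54, 63, 72, 83]

Fragment lengths:
  [0,1): 1 bp
  [1,11): 10 bp
  [11,17): 6 bp
  [17,23): 6 bp
  [23,29): 6 bp
  [29,42): 13 bp
  [42,54): 12 bp
  [54,63): 9 bp
  [63,72): 9 bp
  [72,83): 11 bp
  [83,101): 18 bp

[1,6,6,6,9,9,10,11,12,13,18]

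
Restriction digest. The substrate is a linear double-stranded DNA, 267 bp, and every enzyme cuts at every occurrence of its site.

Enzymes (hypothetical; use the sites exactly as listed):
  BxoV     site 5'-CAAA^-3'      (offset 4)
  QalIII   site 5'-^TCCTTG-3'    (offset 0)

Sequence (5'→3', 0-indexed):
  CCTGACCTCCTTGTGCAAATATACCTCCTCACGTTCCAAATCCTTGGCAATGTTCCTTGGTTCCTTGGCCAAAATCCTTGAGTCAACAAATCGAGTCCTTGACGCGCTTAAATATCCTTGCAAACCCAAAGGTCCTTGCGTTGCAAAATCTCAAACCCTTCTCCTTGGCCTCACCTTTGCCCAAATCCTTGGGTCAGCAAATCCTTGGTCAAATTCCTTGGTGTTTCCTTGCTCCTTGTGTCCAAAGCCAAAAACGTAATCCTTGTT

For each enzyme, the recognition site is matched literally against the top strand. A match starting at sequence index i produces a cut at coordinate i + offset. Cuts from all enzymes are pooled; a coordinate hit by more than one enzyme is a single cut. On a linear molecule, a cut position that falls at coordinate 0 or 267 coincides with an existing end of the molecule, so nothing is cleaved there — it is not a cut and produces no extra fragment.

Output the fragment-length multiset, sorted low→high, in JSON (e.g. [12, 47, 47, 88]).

[1,1,2,5,6,6,6,7,7,7,8,8,8,10,11,12,12,12,13,14,15,16,16,19,21,24]

Scan for sites:
  BxoV (CAAA, off=4): starts [15, 36, 69, 86, 120, 126, 143, 151, 181, 197, 209, 242, 248] → cuts [19, 40, 73, 90, 124, 130, 147, 155, 185, 201, 213, 246, 252]
  QalIII (TCCTTG, off=0): starts [7, 40, 53, 61, 74, 95, 114, 132, 161, 185, 201, 214, 225, 232, 259] → cuts [7, 40, 53, 61, 74, 95, 114, 132, 161, 185, 201, 214, 225, 232, 259]

Pooled cuts: [7, 19, 40, 53, 61, 73, 74, 90, 95, 114, 124, 130, 132, 147, 155, 161, 185, 201, 213, 214, 225, 232, 246, 252, 259]

Fragments:
  [0,7): 7 bp
  [7,19): 12 bp
  [19,40): 21 bp
  [40,53): 13 bp
  [53,61): 8 bp
  [61,73): 12 bp
  [73,74): 1 bp
  [74,90): 16 bp
  [90,95): 5 bp
  [95,114): 19 bp
  [114,124): 10 bp
  [124,130): 6 bp
  [130,132): 2 bp
  [132,147): 15 bp
  [147,155): 8 bp
  [155,161): 6 bp
  [161,185): 24 bp
  [185,201): 16 bp
  [201,213): 12 bp
  [213,214): 1 bp
  [214,225): 11 bp
  [225,232): 7 bp
  [232,246): 14 bp
  [246,252): 6 bp
  [252,259): 7 bp
  [259,267): 8 bp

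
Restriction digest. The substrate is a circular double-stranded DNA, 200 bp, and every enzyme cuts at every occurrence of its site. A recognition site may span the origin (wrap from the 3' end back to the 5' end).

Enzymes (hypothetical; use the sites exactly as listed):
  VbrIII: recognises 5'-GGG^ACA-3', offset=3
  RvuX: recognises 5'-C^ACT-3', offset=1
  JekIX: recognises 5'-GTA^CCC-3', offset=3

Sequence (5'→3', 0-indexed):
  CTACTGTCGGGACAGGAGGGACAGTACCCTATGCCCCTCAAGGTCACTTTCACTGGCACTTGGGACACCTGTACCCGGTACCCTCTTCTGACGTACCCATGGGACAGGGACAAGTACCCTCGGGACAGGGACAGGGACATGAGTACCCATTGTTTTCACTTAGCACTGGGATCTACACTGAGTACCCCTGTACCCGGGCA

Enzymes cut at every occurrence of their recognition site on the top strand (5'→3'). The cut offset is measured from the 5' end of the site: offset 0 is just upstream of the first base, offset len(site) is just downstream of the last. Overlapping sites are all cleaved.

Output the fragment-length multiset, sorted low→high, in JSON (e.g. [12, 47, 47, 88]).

Scan for sites:
  VbrIII (GGGACA, off=3): starts [8, 17, 61, 100, 106, 121, 127, 133] → cuts [11, 20, 64, 103, 109, 124, 130, 136]
  RvuX (CACT, off=1): starts [44, 50, 56, 156, 163, 175, 198] → cuts [45, 51, 57, 157, 164, 176, 199]
  JekIX (GTACCC, off=3): starts [23, 70, 77, 92, 113, 142, 181, 189] → cuts [26, 73, 80, 95, 116, 145, 184, 192]

All cut coordinates (distinct, sorted): [11, 20, 26, 45, 51, 57, 64, 73, 80, 95, 103, 109, 116, 124, 130, 136, 145, 157, 164, 176, 184, 192, 199]

Fragments:
  11→20: 9 bp
  20→26: 6 bp
  26→45: 19 bp
  45→51: 6 bp
  51→57: 6 bp
  57→64: 7 bp
  64→73: 9 bp
  73→80: 7 bp
  80→95: 15 bp
  95→103: 8 bp
  103→109: 6 bp
  109→116: 7 bp
  116→124: 8 bp
  124→130: 6 bp
  130→136: 6 bp
  136→145: 9 bp
  145→157: 12 bp
  157→164: 7 bp
  164→176: 12 bp
  176→184: 8 bp
  184→192: 8 bp
  192→199: 7 bp
  199→11 (wrap): 200-199+11 = 12 bp

[6,6,6,6,6,6,7,7,7,7,7,8,8,8,8,9,9,9,12,12,12,15,19]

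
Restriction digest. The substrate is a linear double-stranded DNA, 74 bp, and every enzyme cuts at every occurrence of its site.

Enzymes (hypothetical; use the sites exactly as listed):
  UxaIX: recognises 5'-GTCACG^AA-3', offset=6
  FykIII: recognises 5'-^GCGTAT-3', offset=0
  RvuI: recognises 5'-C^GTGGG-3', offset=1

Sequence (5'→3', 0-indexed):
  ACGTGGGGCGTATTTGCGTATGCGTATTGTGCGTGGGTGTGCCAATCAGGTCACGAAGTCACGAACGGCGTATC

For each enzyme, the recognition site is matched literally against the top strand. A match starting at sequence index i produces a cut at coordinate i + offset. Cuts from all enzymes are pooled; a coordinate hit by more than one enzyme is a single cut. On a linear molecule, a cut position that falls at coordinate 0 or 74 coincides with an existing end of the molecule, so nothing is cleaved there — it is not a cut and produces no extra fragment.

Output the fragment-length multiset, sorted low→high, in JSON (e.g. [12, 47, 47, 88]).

[2,4,5,6,7,8,8,11,23]

Per-enzyme occurrences:
  UxaIX GTCACGAA/6: at [49, 57] ⇒ [55, 63]
  FykIII GCGTAT/0: at [7, 15, 21, 67] ⇒ [7, 15, 21, 67]
  RvuI CGTGGG/1: at [1, 31] ⇒ [2, 32]

All cut coordinates (distinct, sorted): [2, 7, 15, 21, 32, 55, 63, 67]

Fragments:
  [0,2): 2 bp
  [2,7): 5 bp
  [7,15): 8 bp
  [15,21): 6 bp
  [21,32): 11 bp
  [32,55): 23 bp
  [55,63): 8 bp
  [63,67): 4 bp
  [67,74): 7 bp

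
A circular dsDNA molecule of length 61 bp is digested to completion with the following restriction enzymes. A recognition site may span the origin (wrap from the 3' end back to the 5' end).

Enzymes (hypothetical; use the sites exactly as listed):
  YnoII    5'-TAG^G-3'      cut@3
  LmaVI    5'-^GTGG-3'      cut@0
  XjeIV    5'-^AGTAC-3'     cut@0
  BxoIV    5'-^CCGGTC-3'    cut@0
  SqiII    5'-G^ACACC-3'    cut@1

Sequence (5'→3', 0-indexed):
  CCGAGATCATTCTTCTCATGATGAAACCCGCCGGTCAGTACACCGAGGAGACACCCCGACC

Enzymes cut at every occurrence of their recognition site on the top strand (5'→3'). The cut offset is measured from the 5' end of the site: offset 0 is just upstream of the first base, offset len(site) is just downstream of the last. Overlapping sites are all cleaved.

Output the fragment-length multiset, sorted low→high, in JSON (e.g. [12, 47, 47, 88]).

[6,14,41]

Per-enzyme occurrences:
  YnoII (TAGG, off=3): no sites
  LmaVI (GTGG, off=0): no sites
  XjeIV AGTAC/0: at [36] ⇒ [36]
  BxoIV CCGGTC/0: at [30] ⇒ [30]
  SqiII GACACC/1: at [49] ⇒ [50]

All cut coordinates (distinct, sorted): [30, 36, 50]

Fragments:
  30→36: 6 bp
  36→50: 14 bp
  50→30 (wrap): 61-50+30 = 41 bp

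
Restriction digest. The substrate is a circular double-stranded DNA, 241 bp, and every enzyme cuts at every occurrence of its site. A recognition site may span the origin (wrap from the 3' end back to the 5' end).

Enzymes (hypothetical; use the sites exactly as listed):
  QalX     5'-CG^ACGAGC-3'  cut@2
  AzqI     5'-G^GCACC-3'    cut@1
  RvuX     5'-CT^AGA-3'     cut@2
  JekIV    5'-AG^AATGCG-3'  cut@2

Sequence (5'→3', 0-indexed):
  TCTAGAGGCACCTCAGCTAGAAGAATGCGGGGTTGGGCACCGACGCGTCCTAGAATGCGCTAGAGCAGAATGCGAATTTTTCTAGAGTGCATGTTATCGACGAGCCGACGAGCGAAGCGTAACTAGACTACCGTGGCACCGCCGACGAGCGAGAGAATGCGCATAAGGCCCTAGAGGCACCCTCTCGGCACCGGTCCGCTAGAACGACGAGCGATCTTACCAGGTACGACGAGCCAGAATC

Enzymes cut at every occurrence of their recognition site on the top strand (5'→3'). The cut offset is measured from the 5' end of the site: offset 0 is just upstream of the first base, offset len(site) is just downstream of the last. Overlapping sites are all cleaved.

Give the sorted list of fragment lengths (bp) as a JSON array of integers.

Per-enzyme occurrences:
  QalX CGACGAGC/2: at [97, 105, 142, 204, 226] ⇒ [99, 107, 144, 206, 228]
  AzqI GGCACC/1: at [6, 35, 134, 175, 186] ⇒ [7, 36, 135, 176, 187]
  RvuX CTAGA/2: at [1, 16, 49, 59, 81, 122, 170, 198] ⇒ [3, 18, 51, 61, 83, 124, 172, 200]
  JekIV AGAATGCG/2: at [21, 51, 66, 153] ⇒ [23, 53, 68, 155]

Pooled cuts: [3, 7, 18, 23, 36, 51, 53, 61, 68, 83, 99, 107, 124, 135, 144, 155, 172, 176, 187, 200, 206, 228]

Fragments:
  3→7: 4 bp
  7→18: 11 bp
  18→23: 5 bp
  23→36: 13 bp
  36→51: 15 bp
  51→53: 2 bp
  53→61: 8 bp
  61→68: 7 bp
  68→83: 15 bp
  83→99: 16 bp
  99→107: 8 bp
  107→124: 17 bp
  124→135: 11 bp
  135→144: 9 bp
  144→155: 11 bp
  155→172: 17 bp
  172→176: 4 bp
  176→187: 11 bp
  187→200: 13 bp
  200→206: 6 bp
  206→228: 22 bp
  228→3 (wrap): 241-228+3 = 16 bp

[2,4,4,5,6,7,8,8,9,11,11,11,11,13,13,15,15,16,16,17,17,22]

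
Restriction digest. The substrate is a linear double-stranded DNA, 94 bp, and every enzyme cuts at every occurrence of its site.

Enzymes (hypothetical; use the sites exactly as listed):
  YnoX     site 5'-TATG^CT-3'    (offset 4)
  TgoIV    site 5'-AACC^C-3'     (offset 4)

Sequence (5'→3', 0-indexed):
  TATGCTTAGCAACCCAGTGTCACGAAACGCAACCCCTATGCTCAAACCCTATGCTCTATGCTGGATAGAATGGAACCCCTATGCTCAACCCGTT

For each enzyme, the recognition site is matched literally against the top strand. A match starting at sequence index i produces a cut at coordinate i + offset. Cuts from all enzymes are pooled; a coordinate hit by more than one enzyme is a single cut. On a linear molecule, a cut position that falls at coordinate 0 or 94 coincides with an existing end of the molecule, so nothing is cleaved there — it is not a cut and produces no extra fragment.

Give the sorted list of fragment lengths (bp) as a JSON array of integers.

[4,4,5,6,6,7,7,8,10,17,20]

Per-enzyme occurrences:
  YnoX (TATGCT, off=4): starts [0, 36, 49, 56, 79] → cuts [4, 40, 53, 60, 83]
  TgoIV (AACCC, off=4): starts [10, 30, 44, 73, 86] → cuts [14, 34, 48, 77, 90]

All cut coordinates (distinct, sorted): [4, 14, 34, 40, 48, 53, 60, 77, 83, 90]

Fragment lengths:
  [0,4): 4 bp
  [4,14): 10 bp
  [14,34): 20 bp
  [34,40): 6 bp
  [40,48): 8 bp
  [48,53): 5 bp
  [53,60): 7 bp
  [60,77): 17 bp
  [77,83): 6 bp
  [83,90): 7 bp
  [90,94): 4 bp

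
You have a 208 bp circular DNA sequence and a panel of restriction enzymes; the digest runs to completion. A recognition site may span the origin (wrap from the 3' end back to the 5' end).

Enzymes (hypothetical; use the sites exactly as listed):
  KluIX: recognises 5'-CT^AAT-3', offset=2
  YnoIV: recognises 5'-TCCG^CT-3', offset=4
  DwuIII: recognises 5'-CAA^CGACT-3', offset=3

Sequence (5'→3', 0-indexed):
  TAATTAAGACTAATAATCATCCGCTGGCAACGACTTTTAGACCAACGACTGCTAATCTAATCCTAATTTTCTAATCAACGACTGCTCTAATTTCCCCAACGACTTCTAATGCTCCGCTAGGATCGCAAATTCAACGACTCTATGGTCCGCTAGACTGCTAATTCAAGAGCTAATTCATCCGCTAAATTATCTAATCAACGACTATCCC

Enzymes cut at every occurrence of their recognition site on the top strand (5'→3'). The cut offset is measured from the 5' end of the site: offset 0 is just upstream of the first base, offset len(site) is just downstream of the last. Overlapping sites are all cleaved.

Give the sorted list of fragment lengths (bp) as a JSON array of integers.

[5,6,6,6,7,8,8,8,9,10,10,10,10,11,11,11,12,12,15,15,18]

Scan for sites:
  KluIX CTAAT/2: at [9, 51, 56, 62, 70, 86, 105, 157, 169, 190, 207] ⇒ [1, 11, 53, 58, 64, 72, 88, 107, 159, 171, 192]
  YnoIV TCCGCT/4: at [19, 112, 145, 177] ⇒ [23, 116, 149, 181]
  DwuIII CAACGACT/3: at [27, 42, 75, 96, 131, 195] ⇒ [30, 45, 78, 99, 134, 198]

Pooled cuts: [1, 11, 23, 30, 45, 53, 58, 64, 72, 78, 88, 99, 107, 116, 134, 149, 159, 171, 181, 192, 198]

Fragments:
  1→11: 10 bp
  11→23: 12 bp
  23→30: 7 bp
  30→45: 15 bp
  45→53: 8 bp
  53→58: 5 bp
  58→64: 6 bp
  64→72: 8 bp
  72→78: 6 bp
  78→88: 10 bp
  88→99: 11 bp
  99→107: 8 bp
  107→116: 9 bp
  116→134: 18 bp
  134→149: 15 bp
  149→159: 10 bp
  159→171: 12 bp
  171→181: 10 bp
  181→192: 11 bp
  192→198: 6 bp
  198→1 (wrap): 208-198+1 = 11 bp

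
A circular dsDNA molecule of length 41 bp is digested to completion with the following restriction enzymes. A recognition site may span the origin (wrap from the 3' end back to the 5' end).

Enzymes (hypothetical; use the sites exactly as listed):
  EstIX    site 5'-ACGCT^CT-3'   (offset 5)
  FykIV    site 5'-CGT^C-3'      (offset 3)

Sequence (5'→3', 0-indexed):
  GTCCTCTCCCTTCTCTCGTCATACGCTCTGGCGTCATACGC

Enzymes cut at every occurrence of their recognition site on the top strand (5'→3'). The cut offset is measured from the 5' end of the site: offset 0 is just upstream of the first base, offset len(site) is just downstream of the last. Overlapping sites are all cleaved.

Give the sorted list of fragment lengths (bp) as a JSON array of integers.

Scan for sites:
  EstIX ACGCTCT/5: at [22] ⇒ [27]
  FykIV CGTC/3: at [16, 31, 40] ⇒ [2, 19, 34]

All cut coordinates (distinct, sorted): [2, 19, 27, 34]

Fragment lengths:
  2→19: 17 bp
  19→27: 8 bp
  27→34: 7 bp
  34→2 (wrap): 41-34+2 = 9 bp

[7,8,9,17]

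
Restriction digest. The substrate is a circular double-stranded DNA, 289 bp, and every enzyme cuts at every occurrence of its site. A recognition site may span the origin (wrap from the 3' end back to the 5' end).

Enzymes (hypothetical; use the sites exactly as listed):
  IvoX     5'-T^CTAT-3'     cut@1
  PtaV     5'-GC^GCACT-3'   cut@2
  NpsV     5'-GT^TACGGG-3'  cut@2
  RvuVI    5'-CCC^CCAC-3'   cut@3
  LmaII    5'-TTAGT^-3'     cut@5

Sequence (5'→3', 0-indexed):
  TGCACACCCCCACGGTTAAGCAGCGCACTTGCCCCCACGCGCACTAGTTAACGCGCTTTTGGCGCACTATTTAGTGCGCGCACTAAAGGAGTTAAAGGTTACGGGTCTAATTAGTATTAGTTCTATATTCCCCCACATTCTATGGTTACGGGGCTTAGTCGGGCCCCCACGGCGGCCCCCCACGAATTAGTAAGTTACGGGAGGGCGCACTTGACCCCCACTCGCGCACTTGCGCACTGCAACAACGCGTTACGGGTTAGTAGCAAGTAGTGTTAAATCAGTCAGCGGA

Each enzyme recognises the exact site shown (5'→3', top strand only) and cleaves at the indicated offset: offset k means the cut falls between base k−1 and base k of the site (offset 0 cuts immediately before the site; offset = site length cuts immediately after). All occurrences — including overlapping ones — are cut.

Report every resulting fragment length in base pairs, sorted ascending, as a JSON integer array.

[1,4,4,6,6,7,7,7,8,8,10,10,11,11,11,12,12,13,13,15,16,17,20,23,37]

Per-enzyme occurrences:
  IvoX (TCTAT, off=1): starts [121, 138] → cuts [122, 139]
  PtaV (GCGCACT, off=2): starts [22, 38, 61, 77, 204, 223, 231] → cuts [24, 40, 63, 79, 206, 225, 233]
  NpsV (GTTACGGG, off=2): starts [97, 144, 193, 248] → cuts [99, 146, 195, 250]
  RvuVI (CCCCCAC, off=3): starts [6, 31, 129, 163, 176, 214] → cuts [9, 34, 132, 166, 179, 217]
  LmaII (TTAGT, off=5): starts [70, 110, 116, 154, 186, 256] → cuts [75, 115, 121, 159, 191, 261]

Pooled cuts: [9, 24, 34, 40, 63, 75, 79, 99, 115, 121, 122, 132, 139, 146, 159, 166, 179, 191, 195, 206, 217, 225, 233, 250, 261]

Fragments:
  9→24: 15 bp
  24→34: 10 bp
  34→40: 6 bp
  40→63: 23 bp
  63→75: 12 bp
  75→79: 4 bp
  79→99: 20 bp
  99→115: 16 bp
  115→121: 6 bp
  121→122: 1 bp
  122→132: 10 bp
  132→139: 7 bp
  139→146: 7 bp
  146→159: 13 bp
  159→166: 7 bp
  166→179: 13 bp
  179→191: 12 bp
  191→195: 4 bp
  195→206: 11 bp
  206→217: 11 bp
  217→225: 8 bp
  225→233: 8 bp
  233→250: 17 bp
  250→261: 11 bp
  261→9 (wrap): 289-261+9 = 37 bp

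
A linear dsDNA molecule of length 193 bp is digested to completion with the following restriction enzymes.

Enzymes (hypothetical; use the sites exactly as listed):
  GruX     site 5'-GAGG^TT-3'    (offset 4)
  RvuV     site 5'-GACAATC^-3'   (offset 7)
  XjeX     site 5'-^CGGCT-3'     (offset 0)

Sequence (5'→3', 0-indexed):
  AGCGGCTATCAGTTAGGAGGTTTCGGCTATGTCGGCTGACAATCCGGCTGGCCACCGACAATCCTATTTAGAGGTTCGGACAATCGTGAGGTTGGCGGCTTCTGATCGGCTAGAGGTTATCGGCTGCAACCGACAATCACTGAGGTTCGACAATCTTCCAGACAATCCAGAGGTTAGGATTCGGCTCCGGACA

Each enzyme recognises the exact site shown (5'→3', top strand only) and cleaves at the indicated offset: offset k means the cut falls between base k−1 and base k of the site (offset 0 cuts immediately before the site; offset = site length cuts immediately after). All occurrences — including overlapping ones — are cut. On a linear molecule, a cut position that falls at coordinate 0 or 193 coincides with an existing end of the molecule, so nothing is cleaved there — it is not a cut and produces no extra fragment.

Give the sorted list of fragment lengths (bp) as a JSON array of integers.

Site scan:
  GruX GAGGTT/4: at [16, 70, 87, 112, 141, 169] ⇒ [20, 74, 91, 116, 145, 173]
  RvuV GACAATC/7: at [37, 56, 78, 131, 148, 160] ⇒ [44, 63, 85, 138, 155, 167]
  XjeX CGGCT/0: at [2, 23, 32, 44, 95, 106, 120, 181] ⇒ [2, 23, 32, 44, 95, 106, 120, 181]

All cut coordinates (distinct, sorted): [2, 20, 23, 32, 44, 63, 74, 85, 91, 95, 106, 116, 120, 138, 145, 155, 167, 173, 181]

Fragment lengths:
  [0,2): 2 bp
  [2,20): 18 bp
  [20,23): 3 bp
  [23,32): 9 bp
  [32,44): 12 bp
  [44,63): 19 bp
  [63,74): 11 bp
  [74,85): 11 bp
  [85,91): 6 bp
  [91,95): 4 bp
  [95,106): 11 bp
  [106,116): 10 bp
  [116,120): 4 bp
  [120,138): 18 bp
  [138,145): 7 bp
  [145,155): 10 bp
  [155,167): 12 bp
  [167,173): 6 bp
  [173,181): 8 bp
  [181,193): 12 bp

[2,3,4,4,6,6,7,8,9,10,10,11,11,11,12,12,12,18,18,19]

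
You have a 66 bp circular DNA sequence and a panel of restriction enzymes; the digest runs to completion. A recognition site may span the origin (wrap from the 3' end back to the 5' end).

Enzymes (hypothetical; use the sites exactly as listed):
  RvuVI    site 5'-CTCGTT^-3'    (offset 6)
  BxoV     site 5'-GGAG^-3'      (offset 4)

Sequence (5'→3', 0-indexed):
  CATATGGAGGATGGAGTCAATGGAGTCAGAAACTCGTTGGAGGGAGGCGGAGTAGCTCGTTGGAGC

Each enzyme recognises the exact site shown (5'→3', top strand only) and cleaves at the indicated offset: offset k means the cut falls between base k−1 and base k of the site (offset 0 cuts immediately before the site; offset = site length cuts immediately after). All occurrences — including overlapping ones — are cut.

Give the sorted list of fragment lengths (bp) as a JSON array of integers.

[4,4,4,6,7,9,9,10,13]

Scan for sites:
  RvuVI CTCGTT/6: at [32, 55] ⇒ [38, 61]
  BxoV GGAG/4: at [5, 12, 21, 38, 42, 48, 61] ⇒ [9, 16, 25, 42, 46, 52, 65]

All cut coordinates (distinct, sorted): [9, 16, 25, 38, 42, 46, 52, 61, 65]

Fragments:
  9→16: 7 bp
  16→25: 9 bp
  25→38: 13 bp
  38→42: 4 bp
  42→46: 4 bp
  46→52: 6 bp
  52→61: 9 bp
  61→65: 4 bp
  65→9 (wrap): 66-65+9 = 10 bp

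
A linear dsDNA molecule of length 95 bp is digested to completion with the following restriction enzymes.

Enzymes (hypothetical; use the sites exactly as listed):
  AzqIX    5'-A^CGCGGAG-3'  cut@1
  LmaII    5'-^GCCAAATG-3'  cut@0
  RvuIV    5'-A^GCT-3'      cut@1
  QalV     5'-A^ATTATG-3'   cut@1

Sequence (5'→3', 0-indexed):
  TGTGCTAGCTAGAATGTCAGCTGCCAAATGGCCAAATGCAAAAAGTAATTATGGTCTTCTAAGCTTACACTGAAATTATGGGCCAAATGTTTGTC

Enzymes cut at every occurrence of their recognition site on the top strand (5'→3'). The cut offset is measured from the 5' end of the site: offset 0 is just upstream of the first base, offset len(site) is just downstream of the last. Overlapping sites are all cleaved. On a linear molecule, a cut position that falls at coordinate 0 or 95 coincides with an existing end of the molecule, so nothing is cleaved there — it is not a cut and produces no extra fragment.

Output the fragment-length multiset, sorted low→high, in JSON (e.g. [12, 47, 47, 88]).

Per-enzyme occurrences:
  AzqIX (ACGCGGAG, off=1): no sites
  LmaII GCCAAATG/0: at [22, 30, 81] ⇒ [22, 30, 81]
  RvuIV AGCT/1: at [6, 18, 61] ⇒ [7, 19, 62]
  QalV AATTATG/1: at [46, 73] ⇒ [47, 74]

All cut coordinates (distinct, sorted): [7, 19, 22, 30, 47, 62, 74, 81]

Fragment lengths:
  [0,7): 7 bp
  [7,19): 12 bp
  [19,22): 3 bp
  [22,30): 8 bp
  [30,47): 17 bp
  [47,62): 15 bp
  [62,74): 12 bp
  [74,81): 7 bp
  [81,95): 14 bp

[3,7,7,8,12,12,14,15,17]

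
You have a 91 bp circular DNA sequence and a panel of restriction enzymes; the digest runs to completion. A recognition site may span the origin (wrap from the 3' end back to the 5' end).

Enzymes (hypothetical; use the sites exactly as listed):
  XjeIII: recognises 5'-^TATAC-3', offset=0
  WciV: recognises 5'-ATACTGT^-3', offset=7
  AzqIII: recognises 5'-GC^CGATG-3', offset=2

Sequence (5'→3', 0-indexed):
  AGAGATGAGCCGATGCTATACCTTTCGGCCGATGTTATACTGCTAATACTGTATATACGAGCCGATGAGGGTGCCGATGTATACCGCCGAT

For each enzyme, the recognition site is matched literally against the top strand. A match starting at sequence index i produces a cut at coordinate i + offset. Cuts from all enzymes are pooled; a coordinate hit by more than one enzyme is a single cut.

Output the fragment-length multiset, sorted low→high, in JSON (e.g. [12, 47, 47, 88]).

Per-enzyme occurrences:
  XjeIII TATAC/0: at [16, 35, 53, 79] ⇒ [16, 35, 53, 79]
  WciV ATACTGT/7: at [45] ⇒ [52]
  AzqIII GCCGATG/2: at [8, 27, 60, 72] ⇒ [10, 29, 62, 74]

All cut coordinates (distinct, sorted): [10, 16, 29, 35, 52, 53, 62, 74, 79]

Fragments:
  10→16: 6 bp
  16→29: 13 bp
  29→35: 6 bp
  35→52: 17 bp
  52→53: 1 bp
  53→62: 9 bp
  62→74: 12 bp
  74→79: 5 bp
  79→10 (wrap): 91-79+10 = 22 bp

[1,5,6,6,9,12,13,17,22]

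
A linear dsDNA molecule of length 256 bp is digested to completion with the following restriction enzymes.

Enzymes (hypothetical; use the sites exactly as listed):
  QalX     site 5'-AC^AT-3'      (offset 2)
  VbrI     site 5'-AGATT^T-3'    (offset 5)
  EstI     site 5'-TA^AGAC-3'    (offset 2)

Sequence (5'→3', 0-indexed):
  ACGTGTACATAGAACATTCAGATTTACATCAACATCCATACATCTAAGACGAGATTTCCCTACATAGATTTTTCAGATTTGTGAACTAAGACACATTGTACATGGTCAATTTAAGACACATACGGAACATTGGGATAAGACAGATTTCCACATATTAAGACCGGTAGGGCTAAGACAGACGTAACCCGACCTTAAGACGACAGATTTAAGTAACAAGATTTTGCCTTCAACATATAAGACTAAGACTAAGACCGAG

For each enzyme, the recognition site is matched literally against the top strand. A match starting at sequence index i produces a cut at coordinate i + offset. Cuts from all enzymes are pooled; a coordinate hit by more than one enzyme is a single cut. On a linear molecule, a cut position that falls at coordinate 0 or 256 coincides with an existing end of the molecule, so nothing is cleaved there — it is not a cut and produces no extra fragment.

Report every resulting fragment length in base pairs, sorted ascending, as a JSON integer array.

Site scan:
  QalX ACAT/2: at [6, 13, 25, 31, 39, 61, 92, 99, 117, 126, 149, 229] ⇒ [8, 15, 27, 33, 41, 63, 94, 101, 119, 128, 151, 231]
  VbrI AGATTT/5: at [19, 51, 65, 74, 141, 201, 215] ⇒ [24, 56, 70, 79, 146, 206, 220]
  EstI TAAGAC/2: at [44, 86, 111, 135, 155, 170, 192, 234, 240, 246] ⇒ [46, 88, 113, 137, 157, 172, 194, 236, 242, 248]

All cut coordinates (distinct, sorted): [8, 15, 24, 27, 33, 41, 46, 56, 63, 70, 79, 88, 94, 101, 113, 119, 128, 137, 146, 151, 157, 172, 194, 206, 220, 231, 236, 242, 248]

Fragments:
  [0,8): 8 bp
  [8,15): 7 bp
  [15,24): 9 bp
  [24,27): 3 bp
  [27,33): 6 bp
  [33,41): 8 bp
  [41,46): 5 bp
  [46,56): 10 bp
  [56,63): 7 bp
  [63,70): 7 bp
  [70,79): 9 bp
  [79,88): 9 bp
  [88,94): 6 bp
  [94,101): 7 bp
  [101,113): 12 bp
  [113,119): 6 bp
  [119,128): 9 bp
  [128,137): 9 bp
  [137,146): 9 bp
  [146,151): 5 bp
  [151,157): 6 bp
  [157,172): 15 bp
  [172,194): 22 bp
  [194,206): 12 bp
  [206,220): 14 bp
  [220,231): 11 bp
  [231,236): 5 bp
  [236,242): 6 bp
  [242,248): 6 bp
  [248,256): 8 bp

[3,5,5,5,6,6,6,6,6,6,7,7,7,7,8,8,8,9,9,9,9,9,9,10,11,12,12,14,15,22]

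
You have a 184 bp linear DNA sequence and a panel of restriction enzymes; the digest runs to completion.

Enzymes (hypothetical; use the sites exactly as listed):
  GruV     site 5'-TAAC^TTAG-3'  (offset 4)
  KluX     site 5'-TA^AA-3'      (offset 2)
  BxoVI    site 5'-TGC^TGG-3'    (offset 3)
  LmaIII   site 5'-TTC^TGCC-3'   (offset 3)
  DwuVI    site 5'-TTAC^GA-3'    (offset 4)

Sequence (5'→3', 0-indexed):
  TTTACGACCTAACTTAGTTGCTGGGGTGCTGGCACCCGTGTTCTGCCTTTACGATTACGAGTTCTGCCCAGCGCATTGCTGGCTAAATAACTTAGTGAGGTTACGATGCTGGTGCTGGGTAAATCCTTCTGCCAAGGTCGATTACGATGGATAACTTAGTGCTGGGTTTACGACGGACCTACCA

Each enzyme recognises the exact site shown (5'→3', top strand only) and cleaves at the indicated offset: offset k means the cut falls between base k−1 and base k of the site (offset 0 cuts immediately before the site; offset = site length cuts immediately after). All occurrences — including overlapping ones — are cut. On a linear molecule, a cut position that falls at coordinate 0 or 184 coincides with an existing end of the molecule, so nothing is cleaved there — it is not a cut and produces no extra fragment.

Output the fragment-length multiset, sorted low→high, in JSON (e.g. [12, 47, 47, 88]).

Site scan:
  GruV (TAACTTAG, off=4): starts [9, 87, 151] → cuts [13, 91, 155]
  KluX (TAAA, off=2): starts [83, 119] → cuts [85, 121]
  BxoVI (TGCTGG, off=3): starts [18, 26, 76, 106, 112, 159] → cuts [21, 29, 79, 109, 115, 162]
  LmaIII (TTCTGCC, off=3): starts [40, 61, 126] → cuts [43, 64, 129]
  DwuVI (TTACGA, off=4): starts [1, 48, 54, 100, 141, 167] → cuts [5, 52, 58, 104, 145, 171]

All cut coordinates (distinct, sorted): [5, 13, 21, 29, 43, 52, 58, 64, 79, 85, 91, 104, 109, 115, 121, 129, 145, 155, 162, 171]

Fragments:
  [0,5): 5 bp
  [5,13): 8 bp
  [13,21): 8 bp
  [21,29): 8 bp
  [29,43): 14 bp
  [43,52): 9 bp
  [52,58): 6 bp
  [58,64): 6 bp
  [64,79): 15 bp
  [79,85): 6 bp
  [85,91): 6 bp
  [91,104): 13 bp
  [104,109): 5 bp
  [109,115): 6 bp
  [115,121): 6 bp
  [121,129): 8 bp
  [129,145): 16 bp
  [145,155): 10 bp
  [155,162): 7 bp
  [162,171): 9 bp
  [171,184): 13 bp

[5,5,6,6,6,6,6,6,7,8,8,8,8,9,9,10,13,13,14,15,16]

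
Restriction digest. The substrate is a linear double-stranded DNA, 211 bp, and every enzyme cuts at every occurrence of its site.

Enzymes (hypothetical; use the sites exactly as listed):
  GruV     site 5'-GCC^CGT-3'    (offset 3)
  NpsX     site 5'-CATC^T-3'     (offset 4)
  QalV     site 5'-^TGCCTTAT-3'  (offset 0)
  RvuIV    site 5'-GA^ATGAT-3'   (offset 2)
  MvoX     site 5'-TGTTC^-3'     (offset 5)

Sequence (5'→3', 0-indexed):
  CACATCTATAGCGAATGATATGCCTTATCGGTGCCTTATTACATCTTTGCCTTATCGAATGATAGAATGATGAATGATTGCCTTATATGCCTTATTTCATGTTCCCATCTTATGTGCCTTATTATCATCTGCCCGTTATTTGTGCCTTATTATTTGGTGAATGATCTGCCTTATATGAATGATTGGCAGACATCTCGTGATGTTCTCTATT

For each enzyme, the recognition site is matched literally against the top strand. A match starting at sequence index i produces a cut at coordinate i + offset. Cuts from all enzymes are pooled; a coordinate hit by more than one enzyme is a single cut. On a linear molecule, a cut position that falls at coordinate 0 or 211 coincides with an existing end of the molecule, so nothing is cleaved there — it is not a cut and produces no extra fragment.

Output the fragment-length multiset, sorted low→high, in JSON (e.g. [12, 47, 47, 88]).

Scan for sites:
  GruV GCCCGT/3: at [130] ⇒ [133]
  NpsX CATCT/4: at [2, 41, 105, 125, 190] ⇒ [6, 45, 109, 129, 194]
  QalV TGCCTTAT/0: at [20, 31, 47, 78, 87, 114, 142, 166] ⇒ [20, 31, 47, 78, 87, 114, 142, 166]
  RvuIV GAATGAT/2: at [12, 56, 64, 71, 158, 176] ⇒ [14, 58, 66, 73, 160, 178]
  MvoX TGTTC/5: at [99, 200] ⇒ [104, 205]

Pooled cuts: [6, 14, 20, 31, 45, 47, 58, 66, 73, 78, 87, 104, 109, 114, 129, 133, 142, 160, 166, 178, 194, 205]

Fragment lengths:
  [0,6): 6 bp
  [6,14): 8 bp
  [14,20): 6 bp
  [20,31): 11 bp
  [31,45): 14 bp
  [45,47): 2 bp
  [47,58): 11 bp
  [58,66): 8 bp
  [66,73): 7 bp
  [73,78): 5 bp
  [78,87): 9 bp
  [87,104): 17 bp
  [104,109): 5 bp
  [109,114): 5 bp
  [114,129): 15 bp
  [129,133): 4 bp
  [133,142): 9 bp
  [142,160): 18 bp
  [160,166): 6 bp
  [166,178): 12 bp
  [178,194): 16 bp
  [194,205): 11 bp
  [205,211): 6 bp

[2,4,5,5,5,6,6,6,6,7,8,8,9,9,11,11,11,12,14,15,16,17,18]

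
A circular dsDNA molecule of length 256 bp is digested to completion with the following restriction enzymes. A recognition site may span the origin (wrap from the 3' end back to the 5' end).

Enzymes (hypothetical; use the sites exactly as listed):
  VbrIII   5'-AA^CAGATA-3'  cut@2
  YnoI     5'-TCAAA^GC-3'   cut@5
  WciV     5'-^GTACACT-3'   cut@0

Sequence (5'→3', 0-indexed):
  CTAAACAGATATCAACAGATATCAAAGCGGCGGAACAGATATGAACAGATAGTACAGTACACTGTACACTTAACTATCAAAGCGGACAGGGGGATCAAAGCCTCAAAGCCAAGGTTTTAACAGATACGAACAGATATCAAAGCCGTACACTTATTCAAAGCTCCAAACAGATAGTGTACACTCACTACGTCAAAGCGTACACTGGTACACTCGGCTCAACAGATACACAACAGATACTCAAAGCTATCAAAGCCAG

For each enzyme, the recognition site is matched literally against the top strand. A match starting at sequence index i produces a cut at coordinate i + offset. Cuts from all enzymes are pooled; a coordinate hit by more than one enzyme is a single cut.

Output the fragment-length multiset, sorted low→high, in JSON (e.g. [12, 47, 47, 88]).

Scan for sites:
  VbrIII (AACAGATA, off=2): starts [3, 13, 33, 43, 118, 128, 165, 217, 228] → cuts [5, 15, 35, 45, 120, 130, 167, 219, 230]
  YnoI (TCAAAGC, off=5): starts [21, 76, 94, 102, 136, 154, 189, 237, 246] → cuts [26, 81, 99, 107, 141, 159, 194, 242, 251]
  WciV (GTACACT, off=0): starts [56, 63, 144, 175, 196, 204] → cuts [56, 63, 144, 175, 196, 204]

Pooled cuts: [5, 15, 26, 35, 45, 56, 63, 81, 99, 107, 120, 130, 141, 144, 159, 167, 175, 194, 196, 204, 219, 230, 242, 251]

Fragment lengths:
  5→15: 10 bp
  15→26: 11 bp
  26→35: 9 bp
  35→45: 10 bp
  45→56: 11 bp
  56→63: 7 bp
  63→81: 18 bp
  81→99: 18 bp
  99→107: 8 bp
  107→120: 13 bp
  120→130: 10 bp
  130→141: 11 bp
  141→144: 3 bp
  144→159: 15 bp
  159→167: 8 bp
  167→175: 8 bp
  175→194: 19 bp
  194→196: 2 bp
  196→204: 8 bp
  204→219: 15 bp
  219→230: 11 bp
  230→242: 12 bp
  242→251: 9 bp
  251→5 (wrap): 256-251+5 = 10 bp

[2,3,7,8,8,8,8,9,9,10,10,10,10,11,11,11,11,12,13,15,15,18,18,19]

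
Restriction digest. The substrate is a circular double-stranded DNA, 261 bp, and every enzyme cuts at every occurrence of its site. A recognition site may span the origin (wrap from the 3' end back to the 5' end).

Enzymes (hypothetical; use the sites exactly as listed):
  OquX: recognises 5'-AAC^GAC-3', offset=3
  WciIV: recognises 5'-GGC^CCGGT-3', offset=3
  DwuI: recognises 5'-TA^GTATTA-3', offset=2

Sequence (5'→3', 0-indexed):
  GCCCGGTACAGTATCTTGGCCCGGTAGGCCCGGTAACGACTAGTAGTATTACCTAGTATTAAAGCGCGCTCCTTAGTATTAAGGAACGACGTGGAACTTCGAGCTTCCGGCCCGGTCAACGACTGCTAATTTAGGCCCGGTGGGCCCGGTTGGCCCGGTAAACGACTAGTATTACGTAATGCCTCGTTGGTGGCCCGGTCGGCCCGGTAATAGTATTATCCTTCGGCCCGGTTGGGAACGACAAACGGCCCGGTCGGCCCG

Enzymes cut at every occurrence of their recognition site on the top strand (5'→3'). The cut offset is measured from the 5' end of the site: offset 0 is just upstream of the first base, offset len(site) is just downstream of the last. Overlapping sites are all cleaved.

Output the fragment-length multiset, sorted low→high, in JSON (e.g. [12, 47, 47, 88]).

Per-enzyme occurrences:
  OquX AACGAC/3: at [34, 84, 117, 160, 236] ⇒ [37, 87, 120, 163, 239]
  WciIV GGCCCGGT/3: at [17, 26, 108, 133, 142, 151, 191, 200, 224, 246, 260] ⇒ [2, 20, 29, 111, 136, 145, 154, 194, 203, 227, 249]
  DwuI TAGTATTA/2: at [43, 53, 73, 166, 210] ⇒ [45, 55, 75, 168, 212]

Pooled cuts: [2, 20, 29, 37, 45, 55, 75, 87, 111, 120, 136, 145, 154, 163, 168, 194, 203, 212, 227, 239, 249]

Fragment lengths:
  2→20: 18 bp
  20→29: 9 bp
  29→37: 8 bp
  37→45: 8 bp
  45→55: 10 bp
  55→75: 20 bp
  75→87: 12 bp
  87→111: 24 bp
  111→120: 9 bp
  120→136: 16 bp
  136→145: 9 bp
  145→154: 9 bp
  154→163: 9 bp
  163→168: 5 bp
  168→194: 26 bp
  194→203: 9 bp
  203→212: 9 bp
  212→227: 15 bp
  227→239: 12 bp
  239→249: 10 bp
  249→2 (wrap): 261-249+2 = 14 bp

[5,8,8,9,9,9,9,9,9,9,10,10,12,12,14,15,16,18,20,24,26]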